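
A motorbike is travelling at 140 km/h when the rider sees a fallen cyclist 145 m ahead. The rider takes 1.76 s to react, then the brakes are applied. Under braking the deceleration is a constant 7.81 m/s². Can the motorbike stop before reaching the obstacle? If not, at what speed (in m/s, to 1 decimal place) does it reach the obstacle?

140 km/h ÷ 3.6 = 38.8889 m/s.
Reaction distance = 38.8889 × 1.76 = 68.444 m.
Braking distance needed to stop: v²/(2a) = 1512.347 / 15.620 = 96.821 m, so total needed = 68.444 + 96.821 = 165.265 m > 145 m — it cannot stop.
Distance remaining when braking begins: 145 − 68.444 = 76.556 m.
v² = v₀² − 2a·d = 1512.347 − 2 × 7.810 × 76.556 = 316.542 m²/s².
v = √316.542 = 17.792 m/s.

No — it strikes the obstacle at 17.8 m/s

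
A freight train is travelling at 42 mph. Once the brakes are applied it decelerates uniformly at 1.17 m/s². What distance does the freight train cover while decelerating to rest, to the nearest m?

Braking distance ≈ 151 m

42 mph × 0.44704 = 18.7757 m/s.
Braking distance = v²/(2a) = 18.7757² / (2 × 1.170) = 352.527 / 2.340 = 150.653 m.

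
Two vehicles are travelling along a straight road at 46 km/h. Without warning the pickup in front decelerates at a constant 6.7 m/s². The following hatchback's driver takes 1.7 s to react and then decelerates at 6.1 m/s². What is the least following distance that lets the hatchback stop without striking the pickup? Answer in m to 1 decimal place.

Minimum gap ≈ 22.9 m

46 km/h ÷ 3.6 = 12.7778 m/s.
Leader travels v²/(2a_L) = 163.272 / 13.400 = 12.184 m before stopping.
Follower covers v·t_r = 12.7778 × 1.7 = 21.722 m while reacting, then v²/(2a_F) = 163.272 / 12.200 = 13.383 m while braking, for a total of 21.722 + 13.383 = 35.105 m.
Since a_F ≤ a_L and the follower starts braking later, the follower is never slower than the leader, so the closest approach is when both have stopped.
Minimum gap = 35.105 − 12.184 = 22.921 m.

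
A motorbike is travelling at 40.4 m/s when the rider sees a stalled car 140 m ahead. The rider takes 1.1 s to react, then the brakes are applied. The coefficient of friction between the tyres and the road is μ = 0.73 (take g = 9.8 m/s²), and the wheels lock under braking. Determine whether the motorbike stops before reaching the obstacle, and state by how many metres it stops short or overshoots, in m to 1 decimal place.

No — it overshoots by 18.5 m

a = μg = 0.73 × 9.8 = 7.154 m/s².
Reaction distance = 40.4000 × 1.1 = 44.440 m.
Braking distance = v²/(2a) = 1632.160 / 14.308 = 114.073 m.
Total stopping distance = 44.440 + 114.073 = 158.513 m, vs 140 m available — it cannot stop in time and overshoots by 158.513 − 140 = 18.513 m.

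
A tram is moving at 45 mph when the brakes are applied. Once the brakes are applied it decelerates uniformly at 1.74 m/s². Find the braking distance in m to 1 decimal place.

45 mph × 0.44704 = 20.1168 m/s.
Braking distance = v²/(2a) = 20.1168² / (2 × 1.740) = 404.686 / 3.480 = 116.289 m.

Braking distance ≈ 116.3 m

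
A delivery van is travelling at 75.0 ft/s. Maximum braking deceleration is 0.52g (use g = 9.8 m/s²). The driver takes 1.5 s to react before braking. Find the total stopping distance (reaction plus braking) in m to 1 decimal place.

75 ft/s × 0.3048 = 22.8600 m/s.
a = 0.52 × 9.8 = 5.096 m/s².
Reaction distance = v·t_r = 22.8600 × 1.5 = 34.290 m.
Braking distance = v²/(2a) = 22.8600² / (2 × 5.096) = 522.580 / 10.192 = 51.274 m.
Total = 34.290 + 51.274 = 85.564 m.

Total stopping distance ≈ 85.6 m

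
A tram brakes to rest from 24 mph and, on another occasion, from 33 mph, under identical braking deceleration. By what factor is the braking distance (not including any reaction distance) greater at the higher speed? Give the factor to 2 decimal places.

Factor ≈ 1.89

Braking distance d = v²/(2a), so with a fixed, d ∝ v².
Factor = (33/24)² = 1.3750² = 1.8906.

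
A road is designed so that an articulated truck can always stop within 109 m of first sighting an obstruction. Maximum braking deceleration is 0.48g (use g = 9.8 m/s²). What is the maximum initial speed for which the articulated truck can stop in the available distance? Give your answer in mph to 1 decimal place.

a = 0.48 × 9.8 = 4.704 m/s².
v²/(2a) = d ⇒ v = √(2 × 4.704 × 109) = √1025.47 = 32.0230 m/s.
32.0230 m/s ÷ 0.44704 = 71.633 mph.

Maximum speed ≈ 71.6 mph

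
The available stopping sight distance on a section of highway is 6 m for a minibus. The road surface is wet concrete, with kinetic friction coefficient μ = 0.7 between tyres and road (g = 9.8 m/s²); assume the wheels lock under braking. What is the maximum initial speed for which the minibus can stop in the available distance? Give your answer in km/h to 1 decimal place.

Maximum speed ≈ 32.7 km/h

a = μg = 0.7 × 9.8 = 6.860 m/s².
v²/(2a) = d ⇒ v = √(2 × 6.860 × 6) = √82.32 = 9.0730 m/s.
9.0730 m/s × 3.6 = 32.663 km/h.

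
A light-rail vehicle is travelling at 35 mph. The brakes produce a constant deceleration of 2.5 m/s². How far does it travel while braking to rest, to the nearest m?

Braking distance ≈ 49 m

35 mph × 0.44704 = 15.6464 m/s.
Braking distance = v²/(2a) = 15.6464² / (2 × 2.500) = 244.810 / 5.000 = 48.962 m.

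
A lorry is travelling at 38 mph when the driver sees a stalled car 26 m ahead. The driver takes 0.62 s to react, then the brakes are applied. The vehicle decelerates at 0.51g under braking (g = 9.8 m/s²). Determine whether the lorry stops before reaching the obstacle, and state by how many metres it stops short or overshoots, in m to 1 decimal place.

38 mph × 0.44704 = 16.9875 m/s.
a = 0.51 × 9.8 = 4.998 m/s².
Reaction distance = 16.9875 × 0.62 = 10.532 m.
Braking distance = v²/(2a) = 288.575 / 9.996 = 28.869 m.
Total stopping distance = 10.532 + 28.869 = 39.401 m, vs 26 m available — it cannot stop in time and overshoots by 39.401 − 26 = 13.401 m.

No — it overshoots by 13.4 m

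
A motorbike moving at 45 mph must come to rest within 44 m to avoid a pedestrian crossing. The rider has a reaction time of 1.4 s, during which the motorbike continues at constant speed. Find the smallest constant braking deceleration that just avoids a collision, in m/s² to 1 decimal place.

45 mph × 0.44704 = 20.1168 m/s.
Distance covered during reaction = 20.1168 × 1.4 = 28.164 m.
Distance available for braking: 44 − 28.164 = 15.836 m.
v² = 2a·d ⇒ a = v²/(2d) = 20.1168² / (2 × 15.836) = 404.686 / 31.672 = 12.7774 m/s².

Required deceleration ≈ 12.8 m/s²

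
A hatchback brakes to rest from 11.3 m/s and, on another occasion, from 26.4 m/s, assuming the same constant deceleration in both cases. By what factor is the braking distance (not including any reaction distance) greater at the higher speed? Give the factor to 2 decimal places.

Factor ≈ 5.46

Braking distance d = v²/(2a), so with a fixed, d ∝ v².
Factor = (26.4/11.3)² = 2.3363² = 5.4583.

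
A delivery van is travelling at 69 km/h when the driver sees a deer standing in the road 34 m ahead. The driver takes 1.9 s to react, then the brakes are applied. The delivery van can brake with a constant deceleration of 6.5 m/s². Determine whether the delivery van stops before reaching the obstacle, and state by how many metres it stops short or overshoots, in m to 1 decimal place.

69 km/h ÷ 3.6 = 19.1667 m/s.
Reaction distance = 19.1667 × 1.9 = 36.417 m.
Braking distance = v²/(2a) = 367.362 / 13.000 = 28.259 m.
Total stopping distance = 36.417 + 28.259 = 64.676 m, vs 34 m available — it cannot stop in time and overshoots by 64.676 − 34 = 30.676 m.

No — it overshoots by 30.7 m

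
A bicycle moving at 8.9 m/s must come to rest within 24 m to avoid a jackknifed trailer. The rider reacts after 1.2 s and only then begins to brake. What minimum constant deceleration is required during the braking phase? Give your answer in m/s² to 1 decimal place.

Required deceleration ≈ 3.0 m/s²

Distance covered during reaction = 8.9000 × 1.2 = 10.680 m.
Distance available for braking: 24 − 10.680 = 13.320 m.
v² = 2a·d ⇒ a = v²/(2d) = 8.9000² / (2 × 13.320) = 79.210 / 26.640 = 2.9733 m/s².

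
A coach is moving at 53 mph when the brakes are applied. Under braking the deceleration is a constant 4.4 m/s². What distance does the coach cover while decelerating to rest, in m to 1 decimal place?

Braking distance ≈ 63.8 m

53 mph × 0.44704 = 23.6931 m/s.
Braking distance = v²/(2a) = 23.6931² / (2 × 4.400) = 561.363 / 8.800 = 63.791 m.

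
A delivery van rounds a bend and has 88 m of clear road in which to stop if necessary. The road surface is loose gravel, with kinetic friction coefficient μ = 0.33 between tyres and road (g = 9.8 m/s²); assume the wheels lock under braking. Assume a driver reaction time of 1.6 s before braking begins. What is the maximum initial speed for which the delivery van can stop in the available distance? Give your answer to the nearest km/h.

Maximum speed ≈ 69 km/h

a = μg = 0.33 × 9.8 = 3.234 m/s².
Stopping distance: v·t_r + v²/(2a) = 88 with t_r = 1.6 s and a = 3.234 m/s².
So v² + 10.349 v − 569.18 = 0.
Positive root: v = −a·t_r + √((a·t_r)² + 2a·d) = −5.174 + √(26.770 + 569.18) = 19.2381 m/s.
19.2381 m/s × 3.6 = 69.257 km/h.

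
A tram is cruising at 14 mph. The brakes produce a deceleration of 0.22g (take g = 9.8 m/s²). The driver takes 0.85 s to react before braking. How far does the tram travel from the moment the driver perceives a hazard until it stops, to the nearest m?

14 mph × 0.44704 = 6.2586 m/s.
a = 0.22 × 9.8 = 2.156 m/s².
Reaction distance = v·t_r = 6.2586 × 0.85 = 5.320 m.
Braking distance = v²/(2a) = 6.2586² / (2 × 2.156) = 39.170 / 4.312 = 9.084 m.
Total = 5.320 + 9.084 = 14.404 m.

Total stopping distance ≈ 14 m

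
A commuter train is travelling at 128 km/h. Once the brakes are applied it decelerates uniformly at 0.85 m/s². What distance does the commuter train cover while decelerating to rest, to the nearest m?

128 km/h ÷ 3.6 = 35.5556 m/s.
Braking distance = v²/(2a) = 35.5556² / (2 × 0.850) = 1264.201 / 1.700 = 743.648 m.

Braking distance ≈ 744 m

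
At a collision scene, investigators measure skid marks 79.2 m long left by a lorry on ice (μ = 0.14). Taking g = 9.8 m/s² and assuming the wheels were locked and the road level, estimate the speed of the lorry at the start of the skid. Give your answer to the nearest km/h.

Deceleration a = μg = 0.14 × 9.8 = 1.372 m/s².
v = √(2a·d) = √(2 × 1.372 × 79.2) = √217.325 = 14.7419 m/s.
= 14.7419 × 3.6 = 53.071 km/h.

Initial speed ≈ 53 km/h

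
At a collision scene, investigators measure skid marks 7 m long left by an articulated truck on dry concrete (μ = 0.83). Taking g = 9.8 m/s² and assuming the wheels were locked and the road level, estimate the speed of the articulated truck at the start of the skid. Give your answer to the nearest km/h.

Deceleration a = μg = 0.83 × 9.8 = 8.134 m/s².
v = √(2a·d) = √(2 × 8.134 × 7) = √113.876 = 10.6713 m/s.
= 10.6713 × 3.6 = 38.417 km/h.

Initial speed ≈ 38 km/h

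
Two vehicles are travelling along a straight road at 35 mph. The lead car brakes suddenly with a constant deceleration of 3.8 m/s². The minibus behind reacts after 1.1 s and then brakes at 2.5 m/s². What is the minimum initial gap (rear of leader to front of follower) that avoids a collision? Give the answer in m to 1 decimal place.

Minimum gap ≈ 34.0 m

35 mph × 0.44704 = 15.6464 m/s.
Leader travels v²/(2a_L) = 244.810 / 7.600 = 32.212 m before stopping.
Follower covers v·t_r = 15.6464 × 1.1 = 17.211 m while reacting, then v²/(2a_F) = 244.810 / 5.000 = 48.962 m while braking, for a total of 17.211 + 48.962 = 66.173 m.
Since a_F ≤ a_L and the follower starts braking later, the follower is never slower than the leader, so the closest approach is when both have stopped.
Minimum gap = 66.173 − 32.212 = 33.961 m.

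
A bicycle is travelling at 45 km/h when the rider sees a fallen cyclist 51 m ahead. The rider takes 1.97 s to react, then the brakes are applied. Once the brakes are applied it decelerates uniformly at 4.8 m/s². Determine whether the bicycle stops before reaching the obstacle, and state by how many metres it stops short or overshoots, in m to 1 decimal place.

Yes — it stops 10.1 m short of the obstacle

45 km/h ÷ 3.6 = 12.5000 m/s.
Reaction distance = 12.5000 × 1.97 = 24.625 m.
Braking distance = v²/(2a) = 156.250 / 9.600 = 16.276 m.
Total stopping distance = 24.625 + 16.276 = 40.901 m, vs 51 m available — it stops with 51 − 40.901 = 10.099 m to spare.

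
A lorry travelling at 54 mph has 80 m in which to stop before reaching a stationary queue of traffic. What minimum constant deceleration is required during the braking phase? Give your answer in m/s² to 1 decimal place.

54 mph × 0.44704 = 24.1402 m/s.
v² = 2a·d ⇒ a = v²/(2d) = 24.1402² / (2 × 80.000) = 582.749 / 160.000 = 3.6422 m/s².

Required deceleration ≈ 3.6 m/s²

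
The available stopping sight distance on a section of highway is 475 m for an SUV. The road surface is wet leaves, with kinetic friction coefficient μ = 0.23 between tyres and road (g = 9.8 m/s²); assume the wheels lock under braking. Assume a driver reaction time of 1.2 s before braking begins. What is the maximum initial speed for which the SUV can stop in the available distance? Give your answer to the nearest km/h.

Maximum speed ≈ 157 km/h

a = μg = 0.23 × 9.8 = 2.254 m/s².
Stopping distance: v·t_r + v²/(2a) = 475 with t_r = 1.2 s and a = 2.254 m/s².
So v² + 5.410 v − 2141.30 = 0.
Positive root: v = −a·t_r + √((a·t_r)² + 2a·d) = −2.705 + √(7.317 + 2141.30) = 43.6482 m/s.
43.6482 m/s × 3.6 = 157.134 km/h.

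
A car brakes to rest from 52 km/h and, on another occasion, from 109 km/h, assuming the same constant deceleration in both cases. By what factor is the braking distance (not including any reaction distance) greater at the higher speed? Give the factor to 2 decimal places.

Factor ≈ 4.39

Braking distance d = v²/(2a), so with a fixed, d ∝ v².
Factor = (109/52)² = 2.0962² = 4.3941.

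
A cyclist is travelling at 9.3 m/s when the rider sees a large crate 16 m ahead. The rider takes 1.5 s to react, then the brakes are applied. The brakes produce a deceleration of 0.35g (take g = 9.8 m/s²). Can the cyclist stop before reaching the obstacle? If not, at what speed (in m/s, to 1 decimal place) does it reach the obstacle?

a = 0.35 × 9.8 = 3.430 m/s².
Reaction distance = 9.3000 × 1.5 = 13.950 m.
Braking distance needed to stop: v²/(2a) = 86.490 / 6.860 = 12.608 m, so total needed = 13.950 + 12.608 = 26.558 m > 16 m — it cannot stop.
Distance remaining when braking begins: 16 − 13.950 = 2.050 m.
v² = v₀² − 2a·d = 86.490 − 2 × 3.430 × 2.050 = 72.427 m²/s².
v = √72.427 = 8.510 m/s.

No — it strikes the obstacle at 8.5 m/s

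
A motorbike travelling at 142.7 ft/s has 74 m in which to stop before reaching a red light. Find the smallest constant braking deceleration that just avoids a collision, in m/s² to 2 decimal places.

142.7 ft/s × 0.3048 = 43.4950 m/s.
v² = 2a·d ⇒ a = v²/(2d) = 43.4950² / (2 × 74.000) = 1891.815 / 148.000 = 12.7825 m/s².

Required deceleration ≈ 12.78 m/s²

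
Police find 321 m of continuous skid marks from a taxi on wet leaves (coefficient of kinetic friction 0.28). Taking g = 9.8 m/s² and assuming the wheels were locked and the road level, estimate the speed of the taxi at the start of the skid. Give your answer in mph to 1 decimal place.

Deceleration a = μg = 0.28 × 9.8 = 2.744 m/s².
v = √(2a·d) = √(2 × 2.744 × 321) = √1761.648 = 41.9720 m/s.
= 41.9720 ÷ 0.44704 = 93.889 mph.

Initial speed ≈ 93.9 mph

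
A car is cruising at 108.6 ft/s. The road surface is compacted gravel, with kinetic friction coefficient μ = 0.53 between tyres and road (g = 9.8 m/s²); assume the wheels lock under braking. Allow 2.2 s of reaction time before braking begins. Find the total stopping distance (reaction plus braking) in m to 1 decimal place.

108.6 ft/s × 0.3048 = 33.1013 m/s.
a = μg = 0.53 × 9.8 = 5.194 m/s².
Reaction distance = v·t_r = 33.1013 × 2.2 = 72.823 m.
Braking distance = v²/(2a) = 33.1013² / (2 × 5.194) = 1095.696 / 10.388 = 105.477 m.
Total = 72.823 + 105.477 = 178.300 m.

Total stopping distance ≈ 178.3 m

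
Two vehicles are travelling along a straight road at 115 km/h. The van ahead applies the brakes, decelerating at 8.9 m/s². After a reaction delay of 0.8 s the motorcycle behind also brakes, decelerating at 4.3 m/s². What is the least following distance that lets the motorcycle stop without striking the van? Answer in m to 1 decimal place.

115 km/h ÷ 3.6 = 31.9444 m/s.
Leader travels v²/(2a_L) = 1020.445 / 17.800 = 57.328 m before stopping.
Follower covers v·t_r = 31.9444 × 0.8 = 25.556 m while reacting, then v²/(2a_F) = 1020.445 / 8.600 = 118.656 m while braking, for a total of 25.556 + 118.656 = 144.212 m.
Since a_F ≤ a_L and the follower starts braking later, the follower is never slower than the leader, so the closest approach is when both have stopped.
Minimum gap = 144.212 − 57.328 = 86.884 m.

Minimum gap ≈ 86.9 m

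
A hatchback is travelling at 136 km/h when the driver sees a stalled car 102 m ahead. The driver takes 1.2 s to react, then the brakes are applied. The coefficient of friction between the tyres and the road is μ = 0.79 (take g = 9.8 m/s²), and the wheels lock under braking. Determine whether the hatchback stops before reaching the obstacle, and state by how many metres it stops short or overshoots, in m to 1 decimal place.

136 km/h ÷ 3.6 = 37.7778 m/s.
a = μg = 0.79 × 9.8 = 7.742 m/s².
Reaction distance = 37.7778 × 1.2 = 45.333 m.
Braking distance = v²/(2a) = 1427.162 / 15.484 = 92.170 m.
Total stopping distance = 45.333 + 92.170 = 137.503 m, vs 102 m available — it cannot stop in time and overshoots by 137.503 − 102 = 35.503 m.

No — it overshoots by 35.5 m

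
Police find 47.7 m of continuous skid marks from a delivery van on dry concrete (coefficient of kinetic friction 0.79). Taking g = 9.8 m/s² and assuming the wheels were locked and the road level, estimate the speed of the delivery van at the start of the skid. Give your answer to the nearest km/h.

Initial speed ≈ 98 km/h

Deceleration a = μg = 0.79 × 9.8 = 7.742 m/s².
v = √(2a·d) = √(2 × 7.742 × 47.7) = √738.587 = 27.1770 m/s.
= 27.1770 × 3.6 = 97.837 km/h.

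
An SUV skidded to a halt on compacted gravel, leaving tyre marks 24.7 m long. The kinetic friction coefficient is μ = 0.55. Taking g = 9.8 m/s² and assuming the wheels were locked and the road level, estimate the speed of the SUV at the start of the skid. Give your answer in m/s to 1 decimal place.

Deceleration a = μg = 0.55 × 9.8 = 5.390 m/s².
v = √(2a·d) = √(2 × 5.390 × 24.7) = √266.266 = 16.3177 m/s.

Initial speed ≈ 16.3 m/s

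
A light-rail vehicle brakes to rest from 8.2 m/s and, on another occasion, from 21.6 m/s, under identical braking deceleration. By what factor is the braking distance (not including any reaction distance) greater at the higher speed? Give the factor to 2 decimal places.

Braking distance d = v²/(2a), so with a fixed, d ∝ v².
Factor = (21.6/8.2)² = 2.6341² = 6.9385.

Factor ≈ 6.94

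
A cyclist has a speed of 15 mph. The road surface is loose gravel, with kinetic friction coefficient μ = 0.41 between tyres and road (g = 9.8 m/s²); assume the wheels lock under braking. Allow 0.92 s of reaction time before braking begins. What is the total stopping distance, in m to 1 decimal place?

Total stopping distance ≈ 11.8 m

15 mph × 0.44704 = 6.7056 m/s.
a = μg = 0.41 × 9.8 = 4.018 m/s².
Reaction distance = v·t_r = 6.7056 × 0.92 = 6.169 m.
Braking distance = v²/(2a) = 6.7056² / (2 × 4.018) = 44.965 / 8.036 = 5.595 m.
Total = 6.169 + 5.595 = 11.764 m.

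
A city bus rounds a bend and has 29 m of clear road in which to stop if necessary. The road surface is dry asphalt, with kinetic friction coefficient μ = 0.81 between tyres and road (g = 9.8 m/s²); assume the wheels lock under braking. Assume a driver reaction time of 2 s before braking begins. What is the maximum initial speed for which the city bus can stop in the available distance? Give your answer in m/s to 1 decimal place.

a = μg = 0.81 × 9.8 = 7.938 m/s².
Stopping distance: v·t_r + v²/(2a) = 29 with t_r = 2 s and a = 7.938 m/s².
So v² + 31.752 v − 460.40 = 0.
Positive root: v = −a·t_r + √((a·t_r)² + 2a·d) = −15.876 + √(252.047 + 460.40) = 10.8157 m/s.

Maximum speed ≈ 10.8 m/s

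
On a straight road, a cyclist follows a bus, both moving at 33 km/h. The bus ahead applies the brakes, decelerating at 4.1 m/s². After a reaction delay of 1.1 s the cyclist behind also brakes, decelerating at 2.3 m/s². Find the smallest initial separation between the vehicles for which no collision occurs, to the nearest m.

33 km/h ÷ 3.6 = 9.1667 m/s.
Leader travels v²/(2a_L) = 84.028 / 8.200 = 10.247 m before stopping.
Follower covers v·t_r = 9.1667 × 1.1 = 10.083 m while reacting, then v²/(2a_F) = 84.028 / 4.600 = 18.267 m while braking, for a total of 10.083 + 18.267 = 28.350 m.
Since a_F ≤ a_L and the follower starts braking later, the follower is never slower than the leader, so the closest approach is when both have stopped.
Minimum gap = 28.350 − 10.247 = 18.103 m.

Minimum gap ≈ 18 m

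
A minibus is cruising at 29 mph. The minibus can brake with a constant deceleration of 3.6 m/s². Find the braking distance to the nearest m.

Braking distance ≈ 23 m

29 mph × 0.44704 = 12.9642 m/s.
Braking distance = v²/(2a) = 12.9642² / (2 × 3.600) = 168.070 / 7.200 = 23.343 m.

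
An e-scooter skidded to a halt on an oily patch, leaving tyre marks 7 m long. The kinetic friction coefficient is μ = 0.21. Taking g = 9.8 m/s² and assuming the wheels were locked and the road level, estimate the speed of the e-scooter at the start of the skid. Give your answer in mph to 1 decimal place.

Deceleration a = μg = 0.21 × 9.8 = 2.058 m/s².
v = √(2a·d) = √(2 × 2.058 × 7) = √28.812 = 5.3677 m/s.
= 5.3677 ÷ 0.44704 = 12.007 mph.

Initial speed ≈ 12.0 mph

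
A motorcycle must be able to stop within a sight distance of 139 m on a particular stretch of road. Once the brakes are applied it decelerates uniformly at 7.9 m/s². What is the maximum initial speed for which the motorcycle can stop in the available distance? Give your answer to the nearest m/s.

Maximum speed ≈ 47 m/s

v²/(2a) = d ⇒ v = √(2 × 7.900 × 139) = √2196.20 = 46.8636 m/s.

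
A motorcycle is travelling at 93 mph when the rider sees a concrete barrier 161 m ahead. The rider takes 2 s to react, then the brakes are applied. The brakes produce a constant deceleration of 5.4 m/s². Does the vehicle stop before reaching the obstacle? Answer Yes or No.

93 mph × 0.44704 = 41.5747 m/s.
Reaction distance = 41.5747 × 2 = 83.149 m.
Braking distance = v²/(2a) = 1728.456 / 10.800 = 160.042 m.
Total stopping distance = 83.149 + 160.042 = 243.191 m, vs 161 m available — it cannot stop in time and overshoots by 243.191 − 161 = 82.191 m.

No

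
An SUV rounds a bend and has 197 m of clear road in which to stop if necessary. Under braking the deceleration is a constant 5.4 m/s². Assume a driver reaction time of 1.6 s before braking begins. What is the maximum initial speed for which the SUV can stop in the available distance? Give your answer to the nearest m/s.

Maximum speed ≈ 38 m/s

Stopping distance: v·t_r + v²/(2a) = 197 with t_r = 1.6 s and a = 5.400 m/s².
So v² + 17.280 v − 2127.60 = 0.
Positive root: v = −a·t_r + √((a·t_r)² + 2a·d) = −8.640 + √(74.650 + 2127.60) = 38.2881 m/s.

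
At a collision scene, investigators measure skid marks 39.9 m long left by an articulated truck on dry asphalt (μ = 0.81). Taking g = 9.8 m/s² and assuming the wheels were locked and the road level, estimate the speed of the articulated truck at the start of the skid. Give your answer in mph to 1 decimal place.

Deceleration a = μg = 0.81 × 9.8 = 7.938 m/s².
v = √(2a·d) = √(2 × 7.938 × 39.9) = √633.452 = 25.1685 m/s.
= 25.1685 ÷ 0.44704 = 56.300 mph.

Initial speed ≈ 56.3 mph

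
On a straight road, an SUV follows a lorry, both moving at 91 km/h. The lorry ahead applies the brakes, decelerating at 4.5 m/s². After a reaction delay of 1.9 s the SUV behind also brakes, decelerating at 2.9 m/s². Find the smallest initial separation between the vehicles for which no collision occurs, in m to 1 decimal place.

Minimum gap ≈ 87.2 m

91 km/h ÷ 3.6 = 25.2778 m/s.
Leader travels v²/(2a_L) = 638.967 / 9.000 = 70.996 m before stopping.
Follower covers v·t_r = 25.2778 × 1.9 = 48.028 m while reacting, then v²/(2a_F) = 638.967 / 5.800 = 110.167 m while braking, for a total of 48.028 + 110.167 = 158.195 m.
Since a_F ≤ a_L and the follower starts braking later, the follower is never slower than the leader, so the closest approach is when both have stopped.
Minimum gap = 158.195 − 70.996 = 87.199 m.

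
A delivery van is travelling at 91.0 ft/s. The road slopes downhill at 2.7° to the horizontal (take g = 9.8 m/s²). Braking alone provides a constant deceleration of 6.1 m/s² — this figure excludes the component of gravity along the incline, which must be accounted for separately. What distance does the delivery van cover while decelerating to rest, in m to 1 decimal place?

Braking distance ≈ 68.2 m

91 ft/s × 0.3048 = 27.7368 m/s.
Gravity along the downhill slope reduces the braking deceleration: a_eff = 6.100 − 9.8·sin 2.7° = 6.100 − 0.462 = 5.638 m/s².
Braking distance = v²/(2a) = 27.7368² / (2 × 5.638) = 769.330 / 11.276 = 68.227 m.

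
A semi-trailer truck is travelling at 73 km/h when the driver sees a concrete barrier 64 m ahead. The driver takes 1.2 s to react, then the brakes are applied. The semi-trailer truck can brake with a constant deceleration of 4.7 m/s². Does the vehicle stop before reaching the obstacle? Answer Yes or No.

73 km/h ÷ 3.6 = 20.2778 m/s.
Reaction distance = 20.2778 × 1.2 = 24.333 m.
Braking distance = v²/(2a) = 411.189 / 9.400 = 43.744 m.
Total stopping distance = 24.333 + 43.744 = 68.077 m, vs 64 m available — it cannot stop in time and overshoots by 68.077 − 64 = 4.077 m.

No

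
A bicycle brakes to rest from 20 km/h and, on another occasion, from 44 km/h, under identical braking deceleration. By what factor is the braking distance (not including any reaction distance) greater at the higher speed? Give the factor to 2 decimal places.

Braking distance d = v²/(2a), so with a fixed, d ∝ v².
Factor = (44/20)² = 2.2000² = 4.8400.

Factor ≈ 4.84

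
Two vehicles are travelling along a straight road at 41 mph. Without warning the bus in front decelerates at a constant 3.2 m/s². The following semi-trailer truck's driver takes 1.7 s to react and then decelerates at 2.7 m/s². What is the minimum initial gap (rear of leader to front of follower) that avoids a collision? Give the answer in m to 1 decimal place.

41 mph × 0.44704 = 18.3286 m/s.
Leader travels v²/(2a_L) = 335.938 / 6.400 = 52.490 m before stopping.
Follower covers v·t_r = 18.3286 × 1.7 = 31.159 m while reacting, then v²/(2a_F) = 335.938 / 5.400 = 62.211 m while braking, for a total of 31.159 + 62.211 = 93.370 m.
Since a_F ≤ a_L and the follower starts braking later, the follower is never slower than the leader, so the closest approach is when both have stopped.
Minimum gap = 93.370 − 52.490 = 40.880 m.

Minimum gap ≈ 40.9 m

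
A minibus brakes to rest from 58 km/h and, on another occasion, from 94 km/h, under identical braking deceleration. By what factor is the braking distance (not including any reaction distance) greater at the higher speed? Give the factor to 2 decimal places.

Factor ≈ 2.63

Braking distance d = v²/(2a), so with a fixed, d ∝ v².
Factor = (94/58)² = 1.6207² = 2.6267.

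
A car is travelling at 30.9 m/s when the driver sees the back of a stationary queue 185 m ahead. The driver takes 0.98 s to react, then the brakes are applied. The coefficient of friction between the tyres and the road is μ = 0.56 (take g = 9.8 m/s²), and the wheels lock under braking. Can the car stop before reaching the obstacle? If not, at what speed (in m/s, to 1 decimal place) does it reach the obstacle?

Yes — it stops about 67.7 m short of the obstacle, so it never reaches it

a = μg = 0.56 × 9.8 = 5.488 m/s².
Reaction distance = 30.9000 × 0.98 = 30.282 m.
Braking distance = v²/(2a) = 954.810 / 10.976 = 86.991 m.
Total stopping distance = 30.282 + 86.991 = 117.273 m, vs 185 m available — it stops with 185 − 117.273 = 67.727 m to spare.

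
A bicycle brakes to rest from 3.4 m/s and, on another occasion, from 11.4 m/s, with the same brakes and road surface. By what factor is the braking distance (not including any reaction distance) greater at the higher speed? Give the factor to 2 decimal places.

Braking distance d = v²/(2a), so with a fixed, d ∝ v².
Factor = (11.4/3.4)² = 3.3529² = 11.2419.

Factor ≈ 11.24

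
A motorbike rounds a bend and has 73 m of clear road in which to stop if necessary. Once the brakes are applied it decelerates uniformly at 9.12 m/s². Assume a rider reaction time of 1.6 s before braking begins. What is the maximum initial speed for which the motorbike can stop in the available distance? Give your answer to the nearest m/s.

Stopping distance: v·t_r + v²/(2a) = 73 with t_r = 1.6 s and a = 9.120 m/s².
So v² + 29.184 v − 1331.52 = 0.
Positive root: v = −a·t_r + √((a·t_r)² + 2a·d) = −14.592 + √(212.926 + 1331.52) = 24.7074 m/s.

Maximum speed ≈ 25 m/s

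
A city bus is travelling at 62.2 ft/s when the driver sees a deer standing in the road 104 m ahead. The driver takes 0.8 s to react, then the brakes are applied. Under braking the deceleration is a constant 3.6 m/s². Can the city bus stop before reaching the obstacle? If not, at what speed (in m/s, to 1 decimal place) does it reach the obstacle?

Yes — it stops about 38.9 m short of the obstacle, so it never reaches it

62.2 ft/s × 0.3048 = 18.9586 m/s.
Reaction distance = 18.9586 × 0.8 = 15.167 m.
Braking distance = v²/(2a) = 359.429 / 7.200 = 49.921 m.
Total stopping distance = 15.167 + 49.921 = 65.088 m, vs 104 m available — it stops with 104 − 65.088 = 38.912 m to spare.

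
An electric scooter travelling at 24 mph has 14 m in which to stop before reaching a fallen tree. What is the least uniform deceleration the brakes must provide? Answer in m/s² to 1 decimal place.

Required deceleration ≈ 4.1 m/s²

24 mph × 0.44704 = 10.7290 m/s.
v² = 2a·d ⇒ a = v²/(2d) = 10.7290² / (2 × 14.000) = 115.111 / 28.000 = 4.1111 m/s².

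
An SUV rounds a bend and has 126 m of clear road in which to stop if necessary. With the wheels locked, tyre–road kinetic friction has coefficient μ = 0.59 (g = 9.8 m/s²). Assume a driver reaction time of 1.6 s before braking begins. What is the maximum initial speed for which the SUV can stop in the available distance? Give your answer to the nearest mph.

Maximum speed ≈ 67 mph

a = μg = 0.59 × 9.8 = 5.782 m/s².
Stopping distance: v·t_r + v²/(2a) = 126 with t_r = 1.6 s and a = 5.782 m/s².
So v² + 18.502 v − 1457.06 = 0.
Positive root: v = −a·t_r + √((a·t_r)² + 2a·d) = −9.251 + √(85.581 + 1457.06) = 30.0255 m/s.
30.0255 m/s ÷ 0.44704 = 67.165 mph.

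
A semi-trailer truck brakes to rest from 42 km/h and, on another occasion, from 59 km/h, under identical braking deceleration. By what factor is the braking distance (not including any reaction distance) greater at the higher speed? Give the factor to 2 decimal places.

Braking distance d = v²/(2a), so with a fixed, d ∝ v².
Factor = (59/42)² = 1.4048² = 1.9735.

Factor ≈ 1.97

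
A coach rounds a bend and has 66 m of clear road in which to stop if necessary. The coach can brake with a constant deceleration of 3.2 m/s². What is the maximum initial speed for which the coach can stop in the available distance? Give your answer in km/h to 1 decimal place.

v²/(2a) = d ⇒ v = √(2 × 3.200 × 66) = √422.40 = 20.5524 m/s.
20.5524 m/s × 3.6 = 73.989 km/h.

Maximum speed ≈ 74.0 km/h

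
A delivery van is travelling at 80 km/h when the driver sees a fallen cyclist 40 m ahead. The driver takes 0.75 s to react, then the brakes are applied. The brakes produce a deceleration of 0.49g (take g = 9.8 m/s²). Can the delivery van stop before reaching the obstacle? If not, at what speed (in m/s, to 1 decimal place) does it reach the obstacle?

No — it strikes the obstacle at 16.4 m/s

80 km/h ÷ 3.6 = 22.2222 m/s.
a = 0.49 × 9.8 = 4.802 m/s².
Reaction distance = 22.2222 × 0.75 = 16.667 m.
Braking distance needed to stop: v²/(2a) = 493.826 / 9.604 = 51.419 m, so total needed = 16.667 + 51.419 = 68.086 m > 40 m — it cannot stop.
Distance remaining when braking begins: 40 − 16.667 = 23.333 m.
v² = v₀² − 2a·d = 493.826 − 2 × 4.802 × 23.333 = 269.736 m²/s².
v = √269.736 = 16.424 m/s.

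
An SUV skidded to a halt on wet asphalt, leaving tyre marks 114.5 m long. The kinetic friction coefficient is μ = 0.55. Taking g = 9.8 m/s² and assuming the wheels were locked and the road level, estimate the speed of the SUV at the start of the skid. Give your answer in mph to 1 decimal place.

Deceleration a = μg = 0.55 × 9.8 = 5.390 m/s².
v = √(2a·d) = √(2 × 5.390 × 114.5) = √1234.310 = 35.1327 m/s.
= 35.1327 ÷ 0.44704 = 78.590 mph.

Initial speed ≈ 78.6 mph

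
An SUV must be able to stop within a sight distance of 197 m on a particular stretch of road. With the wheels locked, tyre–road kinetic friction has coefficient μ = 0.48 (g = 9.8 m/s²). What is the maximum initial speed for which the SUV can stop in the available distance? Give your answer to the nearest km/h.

Maximum speed ≈ 155 km/h

a = μg = 0.48 × 9.8 = 4.704 m/s².
v²/(2a) = d ⇒ v = √(2 × 4.704 × 197) = √1853.38 = 43.0509 m/s.
43.0509 m/s × 3.6 = 154.983 km/h.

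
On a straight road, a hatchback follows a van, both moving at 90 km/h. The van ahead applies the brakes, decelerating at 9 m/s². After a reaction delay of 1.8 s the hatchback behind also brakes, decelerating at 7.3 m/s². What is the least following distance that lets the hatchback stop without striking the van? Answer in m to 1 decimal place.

90 km/h ÷ 3.6 = 25.0000 m/s.
Leader travels v²/(2a_L) = 625.000 / 18.000 = 34.722 m before stopping.
Follower covers v·t_r = 25.0000 × 1.8 = 45.000 m while reacting, then v²/(2a_F) = 625.000 / 14.600 = 42.808 m while braking, for a total of 45.000 + 42.808 = 87.808 m.
Since a_F ≤ a_L and the follower starts braking later, the follower is never slower than the leader, so the closest approach is when both have stopped.
Minimum gap = 87.808 − 34.722 = 53.086 m.

Minimum gap ≈ 53.1 m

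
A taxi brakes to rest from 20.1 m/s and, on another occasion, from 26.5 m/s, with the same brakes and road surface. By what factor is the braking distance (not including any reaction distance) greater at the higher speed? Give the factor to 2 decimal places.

Factor ≈ 1.74

Braking distance d = v²/(2a), so with a fixed, d ∝ v².
Factor = (26.5/20.1)² = 1.3184² = 1.7382.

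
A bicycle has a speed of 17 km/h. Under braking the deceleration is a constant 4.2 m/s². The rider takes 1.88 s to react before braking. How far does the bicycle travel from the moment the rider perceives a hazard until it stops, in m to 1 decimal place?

Total stopping distance ≈ 11.5 m

17 km/h ÷ 3.6 = 4.7222 m/s.
Reaction distance = v·t_r = 4.7222 × 1.88 = 8.878 m.
Braking distance = v²/(2a) = 4.7222² / (2 × 4.200) = 22.299 / 8.400 = 2.655 m.
Total = 8.878 + 2.655 = 11.533 m.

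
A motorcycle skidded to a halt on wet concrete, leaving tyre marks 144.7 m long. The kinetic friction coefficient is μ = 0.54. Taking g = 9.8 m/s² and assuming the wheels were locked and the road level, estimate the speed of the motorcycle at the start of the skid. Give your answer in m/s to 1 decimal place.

Deceleration a = μg = 0.54 × 9.8 = 5.292 m/s².
v = √(2a·d) = √(2 × 5.292 × 144.7) = √1531.505 = 39.1344 m/s.

Initial speed ≈ 39.1 m/s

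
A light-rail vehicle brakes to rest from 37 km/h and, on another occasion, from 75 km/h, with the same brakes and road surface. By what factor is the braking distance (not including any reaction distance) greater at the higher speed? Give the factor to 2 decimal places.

Braking distance d = v²/(2a), so with a fixed, d ∝ v².
Factor = (75/37)² = 2.0270² = 4.1087.

Factor ≈ 4.11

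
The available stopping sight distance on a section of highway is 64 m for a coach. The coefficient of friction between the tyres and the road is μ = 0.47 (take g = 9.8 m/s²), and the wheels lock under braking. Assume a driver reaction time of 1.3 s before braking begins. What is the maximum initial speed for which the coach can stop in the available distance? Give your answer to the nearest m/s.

a = μg = 0.47 × 9.8 = 4.606 m/s².
Stopping distance: v·t_r + v²/(2a) = 64 with t_r = 1.3 s and a = 4.606 m/s².
So v² + 11.976 v − 589.57 = 0.
Positive root: v = −a·t_r + √((a·t_r)² + 2a·d) = −5.988 + √(35.856 + 589.57) = 19.0205 m/s.

Maximum speed ≈ 19 m/s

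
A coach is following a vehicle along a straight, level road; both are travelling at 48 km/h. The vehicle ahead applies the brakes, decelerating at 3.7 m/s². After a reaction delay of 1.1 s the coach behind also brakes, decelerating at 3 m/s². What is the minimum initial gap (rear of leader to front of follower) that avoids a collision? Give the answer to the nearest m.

Minimum gap ≈ 20 m

48 km/h ÷ 3.6 = 13.3333 m/s.
Leader travels v²/(2a_L) = 177.777 / 7.400 = 24.024 m before stopping.
Follower covers v·t_r = 13.3333 × 1.1 = 14.667 m while reacting, then v²/(2a_F) = 177.777 / 6.000 = 29.629 m while braking, for a total of 14.667 + 29.629 = 44.296 m.
Since a_F ≤ a_L and the follower starts braking later, the follower is never slower than the leader, so the closest approach is when both have stopped.
Minimum gap = 44.296 − 24.024 = 20.272 m.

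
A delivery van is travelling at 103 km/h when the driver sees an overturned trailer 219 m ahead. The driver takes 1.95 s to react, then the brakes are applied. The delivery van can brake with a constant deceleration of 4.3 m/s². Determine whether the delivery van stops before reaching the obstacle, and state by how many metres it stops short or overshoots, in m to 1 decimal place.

103 km/h ÷ 3.6 = 28.6111 m/s.
Reaction distance = 28.6111 × 1.95 = 55.792 m.
Braking distance = v²/(2a) = 818.595 / 8.600 = 95.185 m.
Total stopping distance = 55.792 + 95.185 = 150.977 m, vs 219 m available — it stops with 219 − 150.977 = 68.023 m to spare.

Yes — it stops 68.0 m short of the obstacle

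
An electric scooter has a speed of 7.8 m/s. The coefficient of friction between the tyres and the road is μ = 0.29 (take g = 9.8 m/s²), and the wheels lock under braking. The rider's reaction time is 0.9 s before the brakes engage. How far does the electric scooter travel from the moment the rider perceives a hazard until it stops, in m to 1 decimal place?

a = μg = 0.29 × 9.8 = 2.842 m/s².
Reaction distance = v·t_r = 7.8000 × 0.9 = 7.020 m.
Braking distance = v²/(2a) = 7.8000² / (2 × 2.842) = 60.840 / 5.684 = 10.704 m.
Total = 7.020 + 10.704 = 17.724 m.

Total stopping distance ≈ 17.7 m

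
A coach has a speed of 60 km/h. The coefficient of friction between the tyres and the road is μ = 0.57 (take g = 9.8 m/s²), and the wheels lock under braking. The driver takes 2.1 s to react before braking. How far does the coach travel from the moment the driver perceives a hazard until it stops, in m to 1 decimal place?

60 km/h ÷ 3.6 = 16.6667 m/s.
a = μg = 0.57 × 9.8 = 5.586 m/s².
Reaction distance = v·t_r = 16.6667 × 2.1 = 35.000 m.
Braking distance = v²/(2a) = 16.6667² / (2 × 5.586) = 277.779 / 11.172 = 24.864 m.
Total = 35.000 + 24.864 = 59.864 m.

Total stopping distance ≈ 59.9 m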